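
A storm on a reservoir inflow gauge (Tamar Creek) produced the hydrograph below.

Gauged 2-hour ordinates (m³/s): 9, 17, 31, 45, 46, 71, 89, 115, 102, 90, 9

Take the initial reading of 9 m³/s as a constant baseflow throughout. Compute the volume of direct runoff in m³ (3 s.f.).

V ≈ 3.78 × 10^6 m³

Direct-runoff ordinates (Q − Q_b): 0.0, 8.0, 22.0, 36.0, 37.0, 62.0, 80.0, 106.0, 93.0, 81.0, 0.0 m³/s.
ΣQ_DR = 525.0 m³/s.
With Δt = 2 h = 7200 s, V = ΣQ_DR · Δt = 525.0 × 7200 = 3.78 × 10^6 m³.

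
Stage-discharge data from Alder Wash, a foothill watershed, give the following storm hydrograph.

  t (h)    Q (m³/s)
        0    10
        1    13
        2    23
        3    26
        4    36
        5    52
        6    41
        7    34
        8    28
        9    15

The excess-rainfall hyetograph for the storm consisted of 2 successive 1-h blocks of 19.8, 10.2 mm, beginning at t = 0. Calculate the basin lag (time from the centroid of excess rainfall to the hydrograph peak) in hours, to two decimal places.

t_L ≈ 4.16 h

Centroid of excess rainfall: t_c = Σ P_i·t̄_i / ΣP_i = 0.8400 h (block centres at 0.5, 1.5 h).
Hydrograph peak occurs at t = 5 h, so basin lag t_L = 5 − 0.8400 = 4.16 h.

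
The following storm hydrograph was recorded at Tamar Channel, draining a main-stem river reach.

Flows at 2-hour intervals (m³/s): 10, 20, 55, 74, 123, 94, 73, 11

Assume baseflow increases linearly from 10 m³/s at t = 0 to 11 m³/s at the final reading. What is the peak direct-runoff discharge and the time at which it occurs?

Subtracting baseflow gives direct-runoff ordinates: 0.00, 9.86, 44.71, 63.57, 112.43, 83.29, 62.14, 0.00 m³/s.
The maximum is 112.43 m³/s, occurring at the reading for t = 8 h.

Q_p = 112.43 m³/s at t = 8 h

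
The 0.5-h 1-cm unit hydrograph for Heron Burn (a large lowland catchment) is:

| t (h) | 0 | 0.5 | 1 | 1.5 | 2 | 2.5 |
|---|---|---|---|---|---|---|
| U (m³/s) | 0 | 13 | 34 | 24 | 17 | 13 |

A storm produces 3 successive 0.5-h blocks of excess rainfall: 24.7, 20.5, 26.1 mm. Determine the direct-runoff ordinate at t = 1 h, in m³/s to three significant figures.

By discrete convolution, Q_j = Σ (P_i / 10 mm) · U_{j−i}.
At t = 1 h (j=2): Q = (24.7/10)·34 + (20.5/10)·13 + (26.1/10)·0 = 111 m³/s.

Q ≈ 111 m³/s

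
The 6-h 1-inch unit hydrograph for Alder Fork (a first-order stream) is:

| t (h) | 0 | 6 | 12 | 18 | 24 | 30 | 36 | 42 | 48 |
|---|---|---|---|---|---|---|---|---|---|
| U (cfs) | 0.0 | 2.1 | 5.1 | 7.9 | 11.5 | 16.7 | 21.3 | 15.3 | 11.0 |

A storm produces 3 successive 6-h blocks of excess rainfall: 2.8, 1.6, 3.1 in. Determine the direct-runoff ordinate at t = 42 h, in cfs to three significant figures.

Q ≈ 129 cfs

By discrete convolution, Q_j = Σ (P_i / 1 in) · U_{j−i}.
At t = 42 h (j=7): Q = (2.8/1)·15.3 + (1.6/1)·21.3 + (3.1/1)·16.7 = 129 cfs.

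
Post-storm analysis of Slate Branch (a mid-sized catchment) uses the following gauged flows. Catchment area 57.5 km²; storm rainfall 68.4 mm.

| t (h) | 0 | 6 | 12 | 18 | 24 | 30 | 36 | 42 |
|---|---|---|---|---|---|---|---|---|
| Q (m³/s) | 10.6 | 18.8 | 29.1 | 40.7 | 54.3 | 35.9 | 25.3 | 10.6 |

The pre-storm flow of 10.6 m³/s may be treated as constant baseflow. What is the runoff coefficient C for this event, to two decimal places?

ΣQ_DR = 140.5 m³/s; V = ΣQ_DR·Δt = 3.035 × 10^6 m³.
Runoff depth d = V / A = 52.78 mm.
C = d / P = 52.78 / 68.4 = 0.77.

C ≈ 0.77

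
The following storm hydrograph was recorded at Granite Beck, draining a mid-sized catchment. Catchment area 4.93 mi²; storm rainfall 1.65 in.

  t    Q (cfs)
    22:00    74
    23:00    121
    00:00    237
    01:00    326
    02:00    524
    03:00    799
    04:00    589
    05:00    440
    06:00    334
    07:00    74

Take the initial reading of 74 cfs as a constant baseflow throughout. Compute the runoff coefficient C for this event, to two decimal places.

ΣQ_DR = 2778 cfs; V = ΣQ_DR·Δt = 1.000 × 10^7 ft³.
Runoff depth d = V / A = 0.8732 in.
C = d / P = 0.8732 / 1.65 = 0.53.

C ≈ 0.53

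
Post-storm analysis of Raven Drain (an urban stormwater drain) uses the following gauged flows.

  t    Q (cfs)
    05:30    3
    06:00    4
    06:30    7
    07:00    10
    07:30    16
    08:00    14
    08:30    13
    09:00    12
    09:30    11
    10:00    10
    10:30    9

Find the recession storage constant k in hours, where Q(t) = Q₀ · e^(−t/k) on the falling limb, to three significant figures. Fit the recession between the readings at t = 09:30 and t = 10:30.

k ≈ 4.98 h

On the falling limb, Q drops from 11 to 9 cfs between t = 09:30 and t = 10:30 (Δt = 1 h).
k = −Δt / ln(Q₂/Q₁) = −1 / ln(9/11) = 4.98 h.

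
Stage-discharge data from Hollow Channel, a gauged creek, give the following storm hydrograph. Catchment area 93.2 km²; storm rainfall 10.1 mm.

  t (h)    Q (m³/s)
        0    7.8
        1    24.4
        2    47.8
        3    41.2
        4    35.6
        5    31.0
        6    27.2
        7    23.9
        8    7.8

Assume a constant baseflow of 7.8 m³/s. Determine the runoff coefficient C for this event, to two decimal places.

C ≈ 0.68

ΣQ_DR = 176.5 m³/s; V = ΣQ_DR·Δt = 6.354 × 10^5 m³.
Runoff depth d = V / A = 6.818 mm.
C = d / P = 6.818 / 10.1 = 0.68.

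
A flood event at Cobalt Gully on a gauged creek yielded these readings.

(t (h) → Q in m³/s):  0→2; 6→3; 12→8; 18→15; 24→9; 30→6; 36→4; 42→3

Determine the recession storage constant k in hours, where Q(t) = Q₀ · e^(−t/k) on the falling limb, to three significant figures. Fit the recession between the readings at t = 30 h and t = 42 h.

k ≈ 17.3 h

On the falling limb, Q drops from 6 to 3 m³/s between t = 30 h and t = 42 h (Δt = 12 h).
k = −Δt / ln(Q₂/Q₁) = −12 / ln(3/6) = 17.3 h.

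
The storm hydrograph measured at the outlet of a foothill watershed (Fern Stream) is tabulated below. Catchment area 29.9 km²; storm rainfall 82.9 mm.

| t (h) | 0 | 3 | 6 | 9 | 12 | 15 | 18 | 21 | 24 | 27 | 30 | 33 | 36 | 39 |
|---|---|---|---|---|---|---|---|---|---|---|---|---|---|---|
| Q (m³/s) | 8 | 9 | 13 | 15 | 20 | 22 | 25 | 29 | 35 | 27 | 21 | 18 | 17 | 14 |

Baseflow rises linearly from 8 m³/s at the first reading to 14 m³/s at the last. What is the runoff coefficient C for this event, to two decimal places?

C ≈ 0.52

ΣQ_DR = 119.0 m³/s; V = ΣQ_DR·Δt = 1.285 × 10^6 m³.
Runoff depth d = V / A = 42.98 mm.
C = d / P = 42.98 / 82.9 = 0.52.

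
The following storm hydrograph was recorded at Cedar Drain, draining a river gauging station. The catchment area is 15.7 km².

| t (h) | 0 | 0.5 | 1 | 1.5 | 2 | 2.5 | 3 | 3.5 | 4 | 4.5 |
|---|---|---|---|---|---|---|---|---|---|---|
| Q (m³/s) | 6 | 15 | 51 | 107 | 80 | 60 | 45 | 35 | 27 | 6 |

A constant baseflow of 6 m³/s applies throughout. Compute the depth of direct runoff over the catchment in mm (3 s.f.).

Direct runoff: 0.0, 9.0, 45.0, 101.0, 74.0, 54.0, 39.0, 29.0, 21.0, 0.0 m³/s; ΣQ_DR = 372.0 m³/s.
V = ΣQ_DR · Δt = 372.0 × 1800 s = 6.696 × 10^5 m³.
Over A = 15.7 km², depth = V / A = 42.6 mm.

d ≈ 42.6 mm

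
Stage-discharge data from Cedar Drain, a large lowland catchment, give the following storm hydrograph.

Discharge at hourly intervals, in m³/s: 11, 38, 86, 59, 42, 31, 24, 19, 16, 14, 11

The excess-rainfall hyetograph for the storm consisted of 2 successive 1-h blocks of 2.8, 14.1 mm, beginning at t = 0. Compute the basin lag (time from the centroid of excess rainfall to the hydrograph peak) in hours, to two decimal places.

Centroid of excess rainfall: t_c = Σ P_i·t̄_i / ΣP_i = 1.3343 h (block centres at 0.5, 1.5 h).
Hydrograph peak occurs at t = 2 h, so basin lag t_L = 2 − 1.3343 = 0.67 h.

t_L ≈ 0.67 h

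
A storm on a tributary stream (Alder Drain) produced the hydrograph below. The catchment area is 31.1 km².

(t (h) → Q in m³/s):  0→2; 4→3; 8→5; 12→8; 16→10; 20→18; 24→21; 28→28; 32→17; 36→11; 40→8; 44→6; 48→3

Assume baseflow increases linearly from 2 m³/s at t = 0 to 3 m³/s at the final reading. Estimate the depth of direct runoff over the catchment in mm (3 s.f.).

Direct runoff: 0.00, 0.92, 2.83, 5.75, 7.67, 15.58, 18.50, 25.42, 14.33, 8.25, 5.17, 3.08, 0.00 m³/s; ΣQ_DR = 107.5 m³/s.
V = ΣQ_DR · Δt = 107.5 × 14400 s = 1.548 × 10^6 m³.
Over A = 31.1 km², depth = V / A = 49.8 mm.

d ≈ 49.8 mm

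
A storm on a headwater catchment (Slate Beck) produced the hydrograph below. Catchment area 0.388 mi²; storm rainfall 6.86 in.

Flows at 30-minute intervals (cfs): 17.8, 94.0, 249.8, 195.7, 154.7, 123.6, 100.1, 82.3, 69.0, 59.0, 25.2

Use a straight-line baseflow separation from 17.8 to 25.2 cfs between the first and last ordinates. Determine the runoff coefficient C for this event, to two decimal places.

ΣQ_DR = 934.7 cfs; V = ΣQ_DR·Δt = 1.682 × 10^6 ft³.
Runoff depth d = V / A = 1.866 in.
C = d / P = 1.866 / 6.86 = 0.27.

C ≈ 0.27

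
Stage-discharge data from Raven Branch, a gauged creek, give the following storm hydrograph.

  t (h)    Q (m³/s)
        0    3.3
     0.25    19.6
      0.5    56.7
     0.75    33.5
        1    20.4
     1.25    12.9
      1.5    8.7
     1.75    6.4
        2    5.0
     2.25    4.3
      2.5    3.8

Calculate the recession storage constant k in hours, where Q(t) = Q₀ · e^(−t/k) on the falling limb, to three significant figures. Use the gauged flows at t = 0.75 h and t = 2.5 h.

On the falling limb, Q drops from 33.5 to 3.8 m³/s between t = 0.75 h and t = 2.5 h (Δt = 1.75 h).
k = −Δt / ln(Q₂/Q₁) = −1.75 / ln(3.8/33.5) = 0.804 h.

k ≈ 0.804 h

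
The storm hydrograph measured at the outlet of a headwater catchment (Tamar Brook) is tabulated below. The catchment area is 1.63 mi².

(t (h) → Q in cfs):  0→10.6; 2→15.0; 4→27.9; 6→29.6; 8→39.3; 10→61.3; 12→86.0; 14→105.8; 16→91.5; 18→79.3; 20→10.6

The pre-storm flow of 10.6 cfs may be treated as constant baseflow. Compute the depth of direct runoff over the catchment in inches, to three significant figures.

Direct runoff: 0.0, 4.4, 17.3, 19.0, 28.7, 50.7, 75.4, 95.2, 80.9, 68.7, 0.0 cfs; ΣQ_DR = 440.3 cfs.
V = ΣQ_DR · Δt = 440.3 × 7200 s = 3.170 × 10^6 ft³.
Over A = 1.63 mi², depth = V / A = 0.837 in.

d ≈ 0.837 in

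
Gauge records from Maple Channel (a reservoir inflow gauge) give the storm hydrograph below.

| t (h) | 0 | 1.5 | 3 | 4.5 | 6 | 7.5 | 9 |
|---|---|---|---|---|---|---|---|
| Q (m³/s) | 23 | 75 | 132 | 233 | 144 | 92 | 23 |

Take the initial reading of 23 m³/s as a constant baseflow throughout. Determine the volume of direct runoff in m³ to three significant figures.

Direct-runoff ordinates (Q − Q_b): 0.0, 52.0, 109.0, 210.0, 121.0, 69.0, 0.0 m³/s.
ΣQ_DR = 561.0 m³/s.
With Δt = 1.5 h = 5400 s, V = ΣQ_DR · Δt = 561.0 × 5400 = 3.03 × 10^6 m³.

V ≈ 3.03 × 10^6 m³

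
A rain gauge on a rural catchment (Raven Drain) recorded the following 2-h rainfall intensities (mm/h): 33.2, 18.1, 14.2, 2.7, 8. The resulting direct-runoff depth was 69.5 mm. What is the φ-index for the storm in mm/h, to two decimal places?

Only the 3 blocks with intensity above φ contribute runoff: 33.2, 18.1, 14.2 mm/h.
Σ(I−φ)·Δt = d  ⇒  (33.2+18.1+14.2 − 3φ)·2 = 69.5
φ = (65.50 − 69.5/2) / 3 = 10.25 mm/h.

φ ≈ 10.25 mm/h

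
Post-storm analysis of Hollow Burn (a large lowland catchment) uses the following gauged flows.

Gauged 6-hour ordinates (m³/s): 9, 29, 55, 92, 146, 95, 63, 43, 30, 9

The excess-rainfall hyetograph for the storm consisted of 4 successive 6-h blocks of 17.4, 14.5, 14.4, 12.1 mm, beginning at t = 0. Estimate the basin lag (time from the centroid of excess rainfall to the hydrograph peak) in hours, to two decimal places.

t_L ≈ 12.82 h

Centroid of excess rainfall: t_c = Σ P_i·t̄_i / ΣP_i = 11.1781 h (block centres at 3, 9, 15, 21 h).
Hydrograph peak occurs at t = 24 h, so basin lag t_L = 24 − 11.1781 = 12.82 h.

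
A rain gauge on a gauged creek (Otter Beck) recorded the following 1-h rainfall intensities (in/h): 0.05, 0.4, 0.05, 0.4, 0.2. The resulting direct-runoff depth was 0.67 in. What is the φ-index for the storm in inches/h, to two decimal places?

φ ≈ 0.11 in/h

Only the 3 blocks with intensity above φ contribute runoff: 0.4, 0.4, 0.2 in/h.
Σ(I−φ)·Δt = d  ⇒  (0.4+0.4+0.2 − 3φ)·1 = 0.67
φ = (1.000 − 0.67/1) / 3 = 0.11 in/h.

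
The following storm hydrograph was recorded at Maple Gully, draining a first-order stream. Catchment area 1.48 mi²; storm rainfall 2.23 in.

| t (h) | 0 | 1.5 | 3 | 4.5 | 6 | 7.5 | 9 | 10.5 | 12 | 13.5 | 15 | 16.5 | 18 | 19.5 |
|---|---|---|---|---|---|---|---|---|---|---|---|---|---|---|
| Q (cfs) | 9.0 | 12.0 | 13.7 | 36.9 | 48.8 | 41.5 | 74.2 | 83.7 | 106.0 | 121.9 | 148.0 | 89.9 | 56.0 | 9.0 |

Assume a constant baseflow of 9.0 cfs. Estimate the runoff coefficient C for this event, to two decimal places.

ΣQ_DR = 724.6 cfs; V = ΣQ_DR·Δt = 3.913 × 10^6 ft³.
Runoff depth d = V / A = 1.138 in.
C = d / P = 1.138 / 2.23 = 0.51.

C ≈ 0.51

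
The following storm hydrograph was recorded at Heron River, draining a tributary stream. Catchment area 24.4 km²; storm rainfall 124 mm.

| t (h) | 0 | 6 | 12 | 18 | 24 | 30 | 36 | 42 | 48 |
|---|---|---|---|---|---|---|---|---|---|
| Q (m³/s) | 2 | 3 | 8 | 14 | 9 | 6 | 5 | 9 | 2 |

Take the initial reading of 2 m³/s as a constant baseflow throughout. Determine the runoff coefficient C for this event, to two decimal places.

C ≈ 0.29

ΣQ_DR = 40.00 m³/s; V = ΣQ_DR·Δt = 8.640 × 10^5 m³.
Runoff depth d = V / A = 35.41 mm.
C = d / P = 35.41 / 124 = 0.29.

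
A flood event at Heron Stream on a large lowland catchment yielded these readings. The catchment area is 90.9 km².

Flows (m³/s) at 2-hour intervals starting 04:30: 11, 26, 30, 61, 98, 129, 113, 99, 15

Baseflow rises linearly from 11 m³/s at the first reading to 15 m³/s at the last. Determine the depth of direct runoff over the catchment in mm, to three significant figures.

d ≈ 36.8 mm

Direct runoff: 0.00, 14.50, 18.00, 48.50, 85.00, 115.50, 99.00, 84.50, 0.00 m³/s; ΣQ_DR = 465.0 m³/s.
V = ΣQ_DR · Δt = 465.0 × 7200 s = 3.348 × 10^6 m³.
Over A = 90.9 km², depth = V / A = 36.8 mm.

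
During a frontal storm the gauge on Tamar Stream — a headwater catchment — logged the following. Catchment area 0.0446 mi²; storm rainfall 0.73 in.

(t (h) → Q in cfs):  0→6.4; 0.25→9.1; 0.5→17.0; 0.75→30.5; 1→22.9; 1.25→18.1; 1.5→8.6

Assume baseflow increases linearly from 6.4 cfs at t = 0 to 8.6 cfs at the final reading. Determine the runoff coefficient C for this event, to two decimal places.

ΣQ_DR = 60.10 cfs; V = ΣQ_DR·Δt = 54090 ft³.
Runoff depth d = V / A = 0.5220 in.
C = d / P = 0.5220 / 0.73 = 0.72.

C ≈ 0.72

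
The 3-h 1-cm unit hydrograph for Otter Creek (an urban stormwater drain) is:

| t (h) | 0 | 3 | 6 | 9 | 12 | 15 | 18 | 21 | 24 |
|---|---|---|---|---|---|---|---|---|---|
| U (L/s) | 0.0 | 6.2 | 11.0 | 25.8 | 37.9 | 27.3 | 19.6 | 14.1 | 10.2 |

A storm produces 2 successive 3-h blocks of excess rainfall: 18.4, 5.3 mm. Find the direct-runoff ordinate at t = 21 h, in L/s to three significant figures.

By discrete convolution, Q_j = Σ (P_i / 10 mm) · U_{j−i}.
At t = 21 h (j=7): Q = (18.4/10)·14.1 + (5.3/10)·19.6 = 36.3 L/s.

Q ≈ 36.3 L/s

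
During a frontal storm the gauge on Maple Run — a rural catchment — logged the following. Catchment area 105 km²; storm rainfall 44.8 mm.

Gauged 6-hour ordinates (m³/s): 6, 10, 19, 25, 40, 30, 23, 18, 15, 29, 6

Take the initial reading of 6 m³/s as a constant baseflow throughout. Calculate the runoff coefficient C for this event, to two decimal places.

C ≈ 0.71

ΣQ_DR = 155.0 m³/s; V = ΣQ_DR·Δt = 3.348 × 10^6 m³.
Runoff depth d = V / A = 31.89 mm.
C = d / P = 31.89 / 44.8 = 0.71.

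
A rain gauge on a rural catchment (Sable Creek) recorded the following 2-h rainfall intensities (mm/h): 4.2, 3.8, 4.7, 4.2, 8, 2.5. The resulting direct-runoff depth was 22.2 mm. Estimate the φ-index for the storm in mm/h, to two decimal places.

Only the 5 blocks with intensity above φ contribute runoff: 4.2, 3.8, 4.7, 4.2, 8 mm/h.
Σ(I−φ)·Δt = d  ⇒  (4.2+3.8+4.7+4.2+8 − 5φ)·2 = 22.2
φ = (24.90 − 22.2/2) / 5 = 2.76 mm/h.

φ ≈ 2.76 mm/h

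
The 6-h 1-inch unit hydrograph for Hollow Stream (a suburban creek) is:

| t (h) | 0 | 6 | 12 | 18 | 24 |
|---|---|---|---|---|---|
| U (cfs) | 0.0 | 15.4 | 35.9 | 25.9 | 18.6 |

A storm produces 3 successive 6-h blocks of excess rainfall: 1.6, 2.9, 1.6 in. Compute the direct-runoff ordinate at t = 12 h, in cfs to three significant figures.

By discrete convolution, Q_j = Σ (P_i / 1 in) · U_{j−i}.
At t = 12 h (j=2): Q = (1.6/1)·35.9 + (2.9/1)·15.4 + (1.6/1)·0.0 = 102 cfs.

Q ≈ 102 cfs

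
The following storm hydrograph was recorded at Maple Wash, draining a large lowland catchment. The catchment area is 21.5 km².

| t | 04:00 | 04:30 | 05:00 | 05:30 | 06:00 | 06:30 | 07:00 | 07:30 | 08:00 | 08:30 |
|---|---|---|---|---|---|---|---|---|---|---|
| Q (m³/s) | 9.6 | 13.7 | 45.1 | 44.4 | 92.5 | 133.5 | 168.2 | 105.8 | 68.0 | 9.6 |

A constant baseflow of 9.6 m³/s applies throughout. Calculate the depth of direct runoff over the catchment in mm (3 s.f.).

Direct runoff: 0.0, 4.1, 35.5, 34.8, 82.9, 123.9, 158.6, 96.2, 58.4, 0.0 m³/s; ΣQ_DR = 594.4 m³/s.
V = ΣQ_DR · Δt = 594.4 × 1800 s = 1.070 × 10^6 m³.
Over A = 21.5 km², depth = V / A = 49.8 mm.

d ≈ 49.8 mm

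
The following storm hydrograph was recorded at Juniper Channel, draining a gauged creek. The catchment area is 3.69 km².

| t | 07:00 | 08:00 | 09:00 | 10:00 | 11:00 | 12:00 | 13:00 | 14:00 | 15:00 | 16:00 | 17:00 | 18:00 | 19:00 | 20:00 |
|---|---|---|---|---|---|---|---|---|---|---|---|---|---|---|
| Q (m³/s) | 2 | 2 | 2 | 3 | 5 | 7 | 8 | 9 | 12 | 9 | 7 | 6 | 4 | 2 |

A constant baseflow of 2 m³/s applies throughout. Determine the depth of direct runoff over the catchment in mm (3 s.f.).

d ≈ 48.8 mm

Direct runoff: 0.0, 0.0, 0.0, 1.0, 3.0, 5.0, 6.0, 7.0, 10.0, 7.0, 5.0, 4.0, 2.0, 0.0 m³/s; ΣQ_DR = 50.00 m³/s.
V = ΣQ_DR · Δt = 50.00 × 3600 s = 1.800 × 10^5 m³.
Over A = 3.69 km², depth = V / A = 48.8 mm.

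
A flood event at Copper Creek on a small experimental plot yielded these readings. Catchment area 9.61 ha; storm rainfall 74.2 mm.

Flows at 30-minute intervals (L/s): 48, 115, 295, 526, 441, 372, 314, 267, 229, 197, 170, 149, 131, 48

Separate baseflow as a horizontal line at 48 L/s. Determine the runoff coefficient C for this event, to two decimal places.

ΣQ_DR = 2630 L/s; V = ΣQ_DR·Δt = 4.734 × 10^6 L.
Runoff depth d = V / A = 49.26 mm.
C = d / P = 49.26 / 74.2 = 0.66.

C ≈ 0.66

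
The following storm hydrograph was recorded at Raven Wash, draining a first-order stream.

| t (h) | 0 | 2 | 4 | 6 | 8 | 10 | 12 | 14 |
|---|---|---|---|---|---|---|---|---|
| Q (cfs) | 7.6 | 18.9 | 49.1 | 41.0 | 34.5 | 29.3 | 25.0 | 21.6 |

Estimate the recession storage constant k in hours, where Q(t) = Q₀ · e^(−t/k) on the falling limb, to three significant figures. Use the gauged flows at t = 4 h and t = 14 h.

On the falling limb, Q drops from 49.1 to 21.6 cfs between t = 4 h and t = 14 h (Δt = 10 h).
k = −Δt / ln(Q₂/Q₁) = −10 / ln(21.6/49.1) = 12.2 h.

k ≈ 12.2 h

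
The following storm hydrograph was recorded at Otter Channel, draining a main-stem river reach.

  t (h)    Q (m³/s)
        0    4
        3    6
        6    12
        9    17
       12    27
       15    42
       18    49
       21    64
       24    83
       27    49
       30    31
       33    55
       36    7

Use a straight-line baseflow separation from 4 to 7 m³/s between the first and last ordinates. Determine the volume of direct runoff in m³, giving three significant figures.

Direct-runoff ordinates (Q − Q_b): 0.00, 1.75, 7.50, 12.25, 22.00, 36.75, 43.50, 58.25, 77.00, 42.75, 24.50, 48.25, 0.00 m³/s.
ΣQ_DR = 374.5 m³/s.
With Δt = 3 h = 10800 s, V = ΣQ_DR · Δt = 374.5 × 10800 = 4.04 × 10^6 m³.

V ≈ 4.04 × 10^6 m³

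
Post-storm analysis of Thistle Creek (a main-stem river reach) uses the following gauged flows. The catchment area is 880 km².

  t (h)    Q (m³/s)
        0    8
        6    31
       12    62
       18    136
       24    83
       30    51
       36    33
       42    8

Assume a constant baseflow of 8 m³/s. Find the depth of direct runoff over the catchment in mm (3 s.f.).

d ≈ 8.54 mm

Direct runoff: 0.0, 23.0, 54.0, 128.0, 75.0, 43.0, 25.0, 0.0 m³/s; ΣQ_DR = 348.0 m³/s.
V = ΣQ_DR · Δt = 348.0 × 21600 s = 7.517 × 10^6 m³.
Over A = 880 km², depth = V / A = 8.54 mm.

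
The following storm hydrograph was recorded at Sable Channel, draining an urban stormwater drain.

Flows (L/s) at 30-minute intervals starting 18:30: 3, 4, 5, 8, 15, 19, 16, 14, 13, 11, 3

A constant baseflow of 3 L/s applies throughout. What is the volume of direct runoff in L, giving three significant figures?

V ≈ 1.40 × 10^5 L

Direct-runoff ordinates (Q − Q_b): 0.0, 1.0, 2.0, 5.0, 12.0, 16.0, 13.0, 11.0, 10.0, 8.0, 0.0 L/s.
ΣQ_DR = 78.00 L/s.
With Δt = 0.5 h = 1800 s, V = ΣQ_DR · Δt = 78.00 × 1800 = 1.40 × 10^5 L.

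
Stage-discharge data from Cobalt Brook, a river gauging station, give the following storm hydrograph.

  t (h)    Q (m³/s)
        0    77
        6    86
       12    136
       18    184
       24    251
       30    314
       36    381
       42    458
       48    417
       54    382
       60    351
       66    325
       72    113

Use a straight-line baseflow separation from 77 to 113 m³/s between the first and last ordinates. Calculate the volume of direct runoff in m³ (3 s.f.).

Direct-runoff ordinates (Q − Q_b): 0.00, 6.00, 53.00, 98.00, 162.00, 222.00, 286.00, 360.00, 316.00, 278.00, 244.00, 215.00, 0.00 m³/s.
ΣQ_DR = 2240 m³/s.
With Δt = 6 h = 21600 s, V = ΣQ_DR · Δt = 2240 × 21600 = 4.84 × 10^7 m³.

V ≈ 4.84 × 10^7 m³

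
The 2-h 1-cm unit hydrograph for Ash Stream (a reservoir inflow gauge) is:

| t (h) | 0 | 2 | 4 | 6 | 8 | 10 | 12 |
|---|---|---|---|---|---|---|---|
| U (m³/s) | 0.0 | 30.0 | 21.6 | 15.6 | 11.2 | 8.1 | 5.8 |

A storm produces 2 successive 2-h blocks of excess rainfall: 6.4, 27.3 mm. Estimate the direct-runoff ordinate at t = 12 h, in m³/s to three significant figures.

Q ≈ 25.8 m³/s

By discrete convolution, Q_j = Σ (P_i / 10 mm) · U_{j−i}.
At t = 12 h (j=6): Q = (6.4/10)·5.8 + (27.3/10)·8.1 = 25.8 m³/s.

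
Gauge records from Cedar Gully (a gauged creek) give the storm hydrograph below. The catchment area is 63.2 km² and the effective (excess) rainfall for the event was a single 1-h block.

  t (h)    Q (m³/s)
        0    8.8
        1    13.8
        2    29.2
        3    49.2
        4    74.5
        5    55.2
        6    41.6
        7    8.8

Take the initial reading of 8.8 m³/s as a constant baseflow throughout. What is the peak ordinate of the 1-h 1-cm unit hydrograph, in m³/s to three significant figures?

U_p ≈ 54.7 m³/s

Direct runoff: 0.0, 5.0, 20.4, 40.4, 65.7, 46.4, 32.8, 0.0 m³/s; ΣQ_DR = 210.7 m³/s, peak = 65.7 m³/s.
Runoff depth d = ΣQ_DR·Δt / A = 210.7 × 3600 / (63.2 km²) = 12.00 mm.
The 1-cm UH is the DRH scaled by (10 mm)/d, so U_p = 65.7 × 10/12.00 = 54.7 m³/s.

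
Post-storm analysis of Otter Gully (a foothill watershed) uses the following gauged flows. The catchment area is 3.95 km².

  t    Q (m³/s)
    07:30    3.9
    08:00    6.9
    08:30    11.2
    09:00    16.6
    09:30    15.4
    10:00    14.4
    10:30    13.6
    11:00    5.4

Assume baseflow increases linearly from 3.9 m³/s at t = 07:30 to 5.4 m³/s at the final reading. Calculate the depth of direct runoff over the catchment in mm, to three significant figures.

d ≈ 22.9 mm

Direct runoff: 0.00, 2.79, 6.87, 12.06, 10.64, 9.43, 8.41, 0.00 m³/s; ΣQ_DR = 50.20 m³/s.
V = ΣQ_DR · Δt = 50.20 × 1800 s = 90360 m³.
Over A = 3.95 km², depth = V / A = 22.9 mm.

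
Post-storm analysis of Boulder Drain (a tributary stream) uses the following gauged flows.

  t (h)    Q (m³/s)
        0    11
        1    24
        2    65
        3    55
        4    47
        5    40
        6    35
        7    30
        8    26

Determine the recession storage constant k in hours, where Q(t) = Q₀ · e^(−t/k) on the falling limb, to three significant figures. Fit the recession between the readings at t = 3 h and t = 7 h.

k ≈ 6.60 h

On the falling limb, Q drops from 55 to 30 m³/s between t = 3 h and t = 7 h (Δt = 4 h).
k = −Δt / ln(Q₂/Q₁) = −4 / ln(30/55) = 6.60 h.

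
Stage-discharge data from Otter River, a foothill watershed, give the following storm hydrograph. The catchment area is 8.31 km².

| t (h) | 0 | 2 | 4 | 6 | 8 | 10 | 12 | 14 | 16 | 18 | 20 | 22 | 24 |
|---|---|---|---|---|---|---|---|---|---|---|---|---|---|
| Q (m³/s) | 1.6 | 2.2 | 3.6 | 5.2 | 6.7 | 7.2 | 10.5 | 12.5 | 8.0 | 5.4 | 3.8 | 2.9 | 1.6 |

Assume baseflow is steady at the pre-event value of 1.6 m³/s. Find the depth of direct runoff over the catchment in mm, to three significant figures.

d ≈ 43.7 mm

Direct runoff: 0.0, 0.6, 2.0, 3.6, 5.1, 5.6, 8.9, 10.9, 6.4, 3.8, 2.2, 1.3, 0.0 m³/s; ΣQ_DR = 50.40 m³/s.
V = ΣQ_DR · Δt = 50.40 × 7200 s = 3.629 × 10^5 m³.
Over A = 8.31 km², depth = V / A = 43.7 mm.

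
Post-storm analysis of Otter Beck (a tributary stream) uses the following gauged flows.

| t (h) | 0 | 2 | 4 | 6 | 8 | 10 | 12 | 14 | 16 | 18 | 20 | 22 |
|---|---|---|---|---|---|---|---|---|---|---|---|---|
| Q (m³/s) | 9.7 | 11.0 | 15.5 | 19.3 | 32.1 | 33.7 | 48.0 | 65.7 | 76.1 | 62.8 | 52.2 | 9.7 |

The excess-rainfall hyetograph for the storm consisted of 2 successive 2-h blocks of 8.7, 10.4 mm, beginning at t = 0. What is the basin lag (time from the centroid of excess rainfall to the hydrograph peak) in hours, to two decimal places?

Centroid of excess rainfall: t_c = Σ P_i·t̄_i / ΣP_i = 2.0890 h (block centres at 1, 3 h).
Hydrograph peak occurs at t = 16 h, so basin lag t_L = 16 − 2.0890 = 13.91 h.

t_L ≈ 13.91 h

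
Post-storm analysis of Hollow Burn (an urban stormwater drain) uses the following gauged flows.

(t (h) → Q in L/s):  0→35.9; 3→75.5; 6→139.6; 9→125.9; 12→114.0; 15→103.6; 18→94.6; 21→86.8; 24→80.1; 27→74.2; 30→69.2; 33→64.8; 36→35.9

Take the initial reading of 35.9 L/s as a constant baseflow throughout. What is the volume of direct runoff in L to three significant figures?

Direct-runoff ordinates (Q − Q_b): 0.0, 39.6, 103.7, 90.0, 78.1, 67.7, 58.7, 50.9, 44.2, 38.3, 33.3, 28.9, 0.0 L/s.
ΣQ_DR = 633.4 L/s.
With Δt = 3 h = 10800 s, V = ΣQ_DR · Δt = 633.4 × 10800 = 6.84 × 10^6 L.

V ≈ 6.84 × 10^6 L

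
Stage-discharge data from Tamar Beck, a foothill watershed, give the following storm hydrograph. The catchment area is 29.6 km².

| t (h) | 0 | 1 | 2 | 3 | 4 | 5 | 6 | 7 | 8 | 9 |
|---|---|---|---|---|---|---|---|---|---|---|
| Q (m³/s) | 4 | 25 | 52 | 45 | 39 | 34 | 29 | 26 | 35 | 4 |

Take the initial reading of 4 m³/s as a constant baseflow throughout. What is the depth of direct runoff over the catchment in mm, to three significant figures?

d ≈ 30.8 mm

Direct runoff: 0.0, 21.0, 48.0, 41.0, 35.0, 30.0, 25.0, 22.0, 31.0, 0.0 m³/s; ΣQ_DR = 253.0 m³/s.
V = ΣQ_DR · Δt = 253.0 × 3600 s = 9.108 × 10^5 m³.
Over A = 29.6 km², depth = V / A = 30.8 mm.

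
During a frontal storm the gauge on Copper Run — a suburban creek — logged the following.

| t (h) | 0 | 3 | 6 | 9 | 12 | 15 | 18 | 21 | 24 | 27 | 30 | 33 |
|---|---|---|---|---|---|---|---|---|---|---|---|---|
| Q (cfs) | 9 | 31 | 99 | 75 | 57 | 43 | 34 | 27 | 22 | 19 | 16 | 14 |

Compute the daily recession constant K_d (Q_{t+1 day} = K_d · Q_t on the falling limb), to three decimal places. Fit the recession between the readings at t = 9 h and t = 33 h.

K_d ≈ 0.187

Between t = 9 h and t = 33 h the flow falls from 75 to 14 cfs over 8×3 h = 24 h.
Per-interval ratio K = (14/75)^(1/8) = 0.8107; K_d = K^(24/3) = 0.187.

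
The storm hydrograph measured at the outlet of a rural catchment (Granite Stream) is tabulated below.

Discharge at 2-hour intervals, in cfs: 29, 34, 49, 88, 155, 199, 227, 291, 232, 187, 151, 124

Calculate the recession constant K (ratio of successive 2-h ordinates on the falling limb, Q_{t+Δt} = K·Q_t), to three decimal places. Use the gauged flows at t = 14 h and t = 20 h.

K ≈ 0.804

Using the recession-limb readings at t = 14 h and t = 20 h: Q falls from 291 to 151 cfs over 3 intervals.
K = (Q₂/Q₁)^(1/3) = (151/291)^(1/3) = 0.804.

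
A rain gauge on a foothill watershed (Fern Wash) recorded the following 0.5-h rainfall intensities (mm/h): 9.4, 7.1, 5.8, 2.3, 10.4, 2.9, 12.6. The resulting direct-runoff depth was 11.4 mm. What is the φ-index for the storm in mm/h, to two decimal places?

φ ≈ 4.50 mm/h

Only the 5 blocks with intensity above φ contribute runoff: 9.4, 7.1, 5.8, 10.4, 12.6 mm/h.
Σ(I−φ)·Δt = d  ⇒  (9.4+7.1+5.8+10.4+12.6 − 5φ)·0.5 = 11.4
φ = (45.30 − 11.4/0.5) / 5 = 4.50 mm/h.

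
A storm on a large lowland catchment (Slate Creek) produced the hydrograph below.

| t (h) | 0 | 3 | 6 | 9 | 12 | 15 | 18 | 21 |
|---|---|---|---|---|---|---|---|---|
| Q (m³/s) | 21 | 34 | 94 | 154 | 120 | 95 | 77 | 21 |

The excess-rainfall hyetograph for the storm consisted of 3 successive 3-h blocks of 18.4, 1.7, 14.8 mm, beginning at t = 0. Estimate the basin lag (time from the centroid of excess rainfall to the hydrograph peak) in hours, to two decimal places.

Centroid of excess rainfall: t_c = Σ P_i·t̄_i / ΣP_i = 4.1905 h (block centres at 1.5, 4.5, 7.5 h).
Hydrograph peak occurs at t = 9 h, so basin lag t_L = 9 − 4.1905 = 4.81 h.

t_L ≈ 4.81 h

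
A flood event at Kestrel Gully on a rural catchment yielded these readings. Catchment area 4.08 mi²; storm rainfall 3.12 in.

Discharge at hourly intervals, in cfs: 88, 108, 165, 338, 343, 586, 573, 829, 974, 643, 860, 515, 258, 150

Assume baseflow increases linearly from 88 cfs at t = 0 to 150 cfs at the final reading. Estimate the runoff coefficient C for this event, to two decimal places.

C ≈ 0.58

ΣQ_DR = 4764 cfs; V = ΣQ_DR·Δt = 1.715 × 10^7 ft³.
Runoff depth d = V / A = 1.809 in.
C = d / P = 1.809 / 3.12 = 0.58.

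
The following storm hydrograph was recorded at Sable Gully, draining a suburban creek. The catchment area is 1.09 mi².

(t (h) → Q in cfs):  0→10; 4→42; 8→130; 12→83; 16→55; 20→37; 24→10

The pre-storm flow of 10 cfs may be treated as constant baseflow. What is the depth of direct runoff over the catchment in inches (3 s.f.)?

d ≈ 1.69 in

Direct runoff: 0.0, 32.0, 120.0, 73.0, 45.0, 27.0, 0.0 cfs; ΣQ_DR = 297.0 cfs.
V = ΣQ_DR · Δt = 297.0 × 14400 s = 4.277 × 10^6 ft³.
Over A = 1.09 mi², depth = V / A = 1.69 in.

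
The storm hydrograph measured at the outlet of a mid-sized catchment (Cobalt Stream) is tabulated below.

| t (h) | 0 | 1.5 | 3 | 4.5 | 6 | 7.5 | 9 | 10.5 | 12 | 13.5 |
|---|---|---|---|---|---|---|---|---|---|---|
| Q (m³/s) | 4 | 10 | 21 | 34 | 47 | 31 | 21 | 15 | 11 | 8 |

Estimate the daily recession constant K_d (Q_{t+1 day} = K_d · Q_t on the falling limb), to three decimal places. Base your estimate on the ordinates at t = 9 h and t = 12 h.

Between t = 9 h and t = 12 h the flow falls from 21 to 11 m³/s over 2×1.5 h = 3 h.
Per-interval ratio K = (11/21)^(1/2) = 0.7237; K_d = K^(24/1.5) = 0.006.

K_d ≈ 0.006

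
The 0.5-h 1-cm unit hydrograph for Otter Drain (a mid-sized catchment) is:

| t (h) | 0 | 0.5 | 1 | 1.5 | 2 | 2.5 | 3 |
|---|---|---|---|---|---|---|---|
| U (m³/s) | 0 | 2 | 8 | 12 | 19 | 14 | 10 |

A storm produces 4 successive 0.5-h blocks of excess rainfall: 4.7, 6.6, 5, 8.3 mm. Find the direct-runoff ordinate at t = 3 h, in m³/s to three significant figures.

Q ≈ 33.4 m³/s

By discrete convolution, Q_j = Σ (P_i / 10 mm) · U_{j−i}.
At t = 3 h (j=6): Q = (4.7/10)·10 + (6.6/10)·14 + (5/10)·19 + (8.3/10)·12 = 33.4 m³/s.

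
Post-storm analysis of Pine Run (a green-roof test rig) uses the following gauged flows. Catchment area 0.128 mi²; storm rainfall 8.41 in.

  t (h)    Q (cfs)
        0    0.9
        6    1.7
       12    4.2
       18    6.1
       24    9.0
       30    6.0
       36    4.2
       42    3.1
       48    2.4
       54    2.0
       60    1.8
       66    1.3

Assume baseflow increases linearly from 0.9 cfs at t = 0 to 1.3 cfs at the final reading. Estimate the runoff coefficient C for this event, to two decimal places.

C ≈ 0.25

ΣQ_DR = 29.50 cfs; V = ΣQ_DR·Δt = 6.372 × 10^5 ft³.
Runoff depth d = V / A = 2.143 in.
C = d / P = 2.143 / 8.41 = 0.25.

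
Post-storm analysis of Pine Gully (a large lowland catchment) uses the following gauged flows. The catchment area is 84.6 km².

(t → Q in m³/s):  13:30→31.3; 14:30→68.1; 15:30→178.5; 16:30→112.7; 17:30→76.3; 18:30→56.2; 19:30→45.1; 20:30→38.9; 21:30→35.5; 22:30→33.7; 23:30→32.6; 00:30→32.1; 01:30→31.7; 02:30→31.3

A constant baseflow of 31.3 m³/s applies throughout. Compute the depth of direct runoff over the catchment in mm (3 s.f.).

Direct runoff: 0.0, 36.8, 147.2, 81.4, 45.0, 24.9, 13.8, 7.6, 4.2, 2.4, 1.3, 0.8, 0.4, 0.0 m³/s; ΣQ_DR = 365.8 m³/s.
V = ΣQ_DR · Δt = 365.8 × 3600 s = 1.317 × 10^6 m³.
Over A = 84.6 km², depth = V / A = 15.6 mm.

d ≈ 15.6 mm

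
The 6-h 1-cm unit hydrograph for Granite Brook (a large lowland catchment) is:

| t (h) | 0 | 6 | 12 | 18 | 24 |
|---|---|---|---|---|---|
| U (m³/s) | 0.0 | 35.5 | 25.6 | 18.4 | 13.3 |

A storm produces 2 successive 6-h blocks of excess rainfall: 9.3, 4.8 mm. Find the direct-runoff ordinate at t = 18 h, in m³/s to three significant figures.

Q ≈ 29.4 m³/s

By discrete convolution, Q_j = Σ (P_i / 10 mm) · U_{j−i}.
At t = 18 h (j=3): Q = (9.3/10)·18.4 + (4.8/10)·25.6 = 29.4 m³/s.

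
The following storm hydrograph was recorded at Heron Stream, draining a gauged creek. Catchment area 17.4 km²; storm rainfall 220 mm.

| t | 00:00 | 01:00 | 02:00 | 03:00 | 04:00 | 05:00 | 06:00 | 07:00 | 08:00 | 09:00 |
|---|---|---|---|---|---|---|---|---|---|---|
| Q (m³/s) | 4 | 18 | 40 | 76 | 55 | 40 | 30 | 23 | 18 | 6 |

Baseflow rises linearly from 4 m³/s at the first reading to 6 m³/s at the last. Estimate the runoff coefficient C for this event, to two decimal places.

ΣQ_DR = 260.0 m³/s; V = ΣQ_DR·Δt = 9.360 × 10^5 m³.
Runoff depth d = V / A = 53.79 mm.
C = d / P = 53.79 / 220 = 0.24.

C ≈ 0.24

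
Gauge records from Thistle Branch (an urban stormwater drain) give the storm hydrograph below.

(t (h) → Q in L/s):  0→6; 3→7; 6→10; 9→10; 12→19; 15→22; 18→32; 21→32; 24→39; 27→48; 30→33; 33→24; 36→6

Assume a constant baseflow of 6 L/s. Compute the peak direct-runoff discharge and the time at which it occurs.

Subtracting baseflow gives direct-runoff ordinates: 0.0, 1.0, 4.0, 4.0, 13.0, 16.0, 26.0, 26.0, 33.0, 42.0, 27.0, 18.0, 0.0 L/s.
The maximum is 42.0 L/s, occurring at the reading for t = 27 h.

Q_p = 42.0 L/s at t = 27 h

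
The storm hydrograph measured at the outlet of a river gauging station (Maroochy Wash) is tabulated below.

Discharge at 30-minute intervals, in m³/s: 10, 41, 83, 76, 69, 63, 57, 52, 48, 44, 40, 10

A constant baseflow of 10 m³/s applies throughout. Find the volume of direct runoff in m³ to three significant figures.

Direct-runoff ordinates (Q − Q_b): 0.0, 31.0, 73.0, 66.0, 59.0, 53.0, 47.0, 42.0, 38.0, 34.0, 30.0, 0.0 m³/s.
ΣQ_DR = 473.0 m³/s.
With Δt = 0.5 h = 1800 s, V = ΣQ_DR · Δt = 473.0 × 1800 = 8.51 × 10^5 m³.

V ≈ 8.51 × 10^5 m³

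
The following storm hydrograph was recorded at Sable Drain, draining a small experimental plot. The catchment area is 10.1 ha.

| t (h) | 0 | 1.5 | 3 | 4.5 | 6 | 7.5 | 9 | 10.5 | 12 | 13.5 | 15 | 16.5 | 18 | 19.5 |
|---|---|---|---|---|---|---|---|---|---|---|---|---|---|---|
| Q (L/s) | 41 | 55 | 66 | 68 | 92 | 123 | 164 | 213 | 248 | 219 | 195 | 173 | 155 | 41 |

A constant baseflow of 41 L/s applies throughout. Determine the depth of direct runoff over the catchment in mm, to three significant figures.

d ≈ 68.4 mm

Direct runoff: 0.0, 14.0, 25.0, 27.0, 51.0, 82.0, 123.0, 172.0, 207.0, 178.0, 154.0, 132.0, 114.0, 0.0 L/s; ΣQ_DR = 1279 L/s.
V = ΣQ_DR · Δt = 1279 × 5400 s = 6.907 × 10^6 L.
Over A = 10.1 ha, depth = V / A = 68.4 mm.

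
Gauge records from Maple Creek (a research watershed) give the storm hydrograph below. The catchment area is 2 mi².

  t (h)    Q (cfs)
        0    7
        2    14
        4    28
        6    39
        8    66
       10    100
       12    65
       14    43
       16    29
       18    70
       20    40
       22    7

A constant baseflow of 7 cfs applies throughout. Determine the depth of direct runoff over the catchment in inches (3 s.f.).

Direct runoff: 0.0, 7.0, 21.0, 32.0, 59.0, 93.0, 58.0, 36.0, 22.0, 63.0, 33.0, 0.0 cfs; ΣQ_DR = 424.0 cfs.
V = ΣQ_DR · Δt = 424.0 × 7200 s = 3.053 × 10^6 ft³.
Over A = 2 mi², depth = V / A = 0.657 in.

d ≈ 0.657 in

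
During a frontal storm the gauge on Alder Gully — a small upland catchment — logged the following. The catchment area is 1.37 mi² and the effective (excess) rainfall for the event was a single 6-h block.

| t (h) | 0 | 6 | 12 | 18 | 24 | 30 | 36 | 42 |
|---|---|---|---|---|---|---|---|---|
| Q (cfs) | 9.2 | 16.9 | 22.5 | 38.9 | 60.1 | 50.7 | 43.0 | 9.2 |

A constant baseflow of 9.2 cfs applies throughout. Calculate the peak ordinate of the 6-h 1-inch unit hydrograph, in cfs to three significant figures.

Direct runoff: 0.0, 7.7, 13.3, 29.7, 50.9, 41.5, 33.8, 0.0 cfs; ΣQ_DR = 176.9 cfs, peak = 50.9 cfs.
Runoff depth d = ΣQ_DR·Δt / A = 176.9 × 21600 / (1.37 mi²) = 1.201 in.
The 1-inch UH is the DRH scaled by (1 in)/d, so U_p = 50.9 × 1/1.201 = 42.4 cfs.

U_p ≈ 42.4 cfs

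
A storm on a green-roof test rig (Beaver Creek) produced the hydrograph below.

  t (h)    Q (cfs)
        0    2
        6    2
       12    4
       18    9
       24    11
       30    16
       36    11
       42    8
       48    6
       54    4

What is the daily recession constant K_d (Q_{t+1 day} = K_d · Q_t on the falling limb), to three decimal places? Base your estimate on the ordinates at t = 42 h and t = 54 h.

Between t = 42 h and t = 54 h the flow falls from 8 to 4 cfs over 2×6 h = 12 h.
Per-interval ratio K = (4/8)^(1/2) = 0.7071; K_d = K^(24/6) = 0.250.

K_d ≈ 0.250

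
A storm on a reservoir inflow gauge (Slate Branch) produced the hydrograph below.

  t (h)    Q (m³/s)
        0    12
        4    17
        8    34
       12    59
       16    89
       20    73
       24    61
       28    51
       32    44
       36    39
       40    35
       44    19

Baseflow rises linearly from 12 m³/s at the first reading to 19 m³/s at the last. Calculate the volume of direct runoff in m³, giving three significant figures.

V ≈ 5.00 × 10^6 m³

Direct-runoff ordinates (Q − Q_b): 0.00, 4.36, 20.73, 45.09, 74.45, 57.82, 45.18, 34.55, 26.91, 21.27, 16.64, 0.00 m³/s.
ΣQ_DR = 347.0 m³/s.
With Δt = 4 h = 14400 s, V = ΣQ_DR · Δt = 347.0 × 14400 = 5.00 × 10^6 m³.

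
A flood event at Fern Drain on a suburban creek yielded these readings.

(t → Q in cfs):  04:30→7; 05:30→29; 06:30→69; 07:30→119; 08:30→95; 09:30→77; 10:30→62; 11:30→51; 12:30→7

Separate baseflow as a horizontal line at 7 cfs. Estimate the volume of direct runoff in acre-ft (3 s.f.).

V ≈ 37.4 acre-ft

Direct-runoff ordinates (Q − Q_b): 0.0, 22.0, 62.0, 112.0, 88.0, 70.0, 55.0, 44.0, 0.0 cfs.
ΣQ_DR = 453.0 cfs.
With Δt = 1 h = 3600 s, V = ΣQ_DR · Δt = 453.0 × 3600 = 1.63 × 10^6 ft³ = 37.4 acre-ft.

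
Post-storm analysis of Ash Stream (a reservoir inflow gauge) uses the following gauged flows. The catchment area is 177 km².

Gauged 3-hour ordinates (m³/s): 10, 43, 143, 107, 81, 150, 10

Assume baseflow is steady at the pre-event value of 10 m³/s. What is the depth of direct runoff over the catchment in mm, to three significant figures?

d ≈ 28.9 mm

Direct runoff: 0.0, 33.0, 133.0, 97.0, 71.0, 140.0, 0.0 m³/s; ΣQ_DR = 474.0 m³/s.
V = ΣQ_DR · Δt = 474.0 × 10800 s = 5.119 × 10^6 m³.
Over A = 177 km², depth = V / A = 28.9 mm.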